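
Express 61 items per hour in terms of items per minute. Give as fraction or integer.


Converting from per hour to per minute
Rate = 61 items per hour
Divide by 60: 61/60
= 61/60 items per minute

61/60


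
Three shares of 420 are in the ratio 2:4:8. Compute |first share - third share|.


Total parts = 2 + 4 + 8 = 14
Value per part = 420 / 14 = 30
Shares: 2*30=60, 4*30=120, 8*30=240
First share = 60, third share = 240
Difference = |60 - 240| = 180

180


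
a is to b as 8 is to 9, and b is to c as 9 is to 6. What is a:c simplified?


Given a:b = 8:9 and b:c = 9:6
Make b consistent. Multiply first ratio by 9: a:b = 72:81
Multiply second ratio by 9: b:c = 81:54
Now b = 81 in both, so a:b:c = 72:81:54
Therefore a:c = 72:54
Simplify by GCD: a:c = 4:3

4:3


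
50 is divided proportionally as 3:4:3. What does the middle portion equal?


Ratio = 3:4:3
Total parts = 3 + 4 + 3 = 10
Value per part = 50 / 10 = 5
First share = 3 * 5 = 15
Middle share = 4 * 5 = 20
Third share = 3 * 5 = 15

20


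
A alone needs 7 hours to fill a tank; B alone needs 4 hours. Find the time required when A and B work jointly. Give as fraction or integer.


Rate of A = 1/7 job per hour
Rate of B = 1/4 job per hour
Combined rate = 1/7 + 1/4
Find common denominator: (4 + 7)/(7*4) = 11/28
Combined rate = 11/28 job per hour
Time together = 1 / (11/28) = 28/11 hours

28/11


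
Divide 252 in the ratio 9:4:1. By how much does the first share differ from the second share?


Total parts = 9 + 4 + 1 = 14
Value per part = 252 / 14 = 18
Shares: 9*18=162, 4*18=72, 1*18=18
First share = 162, second share = 72
Difference = |162 - 72| = 90

90


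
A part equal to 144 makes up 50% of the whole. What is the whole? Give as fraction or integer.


Given: 144 is 50% of the whole
Set up: 144 = 50/100 * whole
whole = 144 * 100 / 50
whole = 14400 / 50
whole = 288

288


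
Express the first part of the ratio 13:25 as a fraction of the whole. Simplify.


Total parts = 13 + 25 = 38
First part fraction = 13/38
Simplify: 13/38 = 13/38

13/38


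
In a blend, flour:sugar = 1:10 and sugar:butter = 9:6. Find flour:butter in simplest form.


Given a:b = 1:10 and b:c = 9:6
Make b consistent. Multiply first ratio by 9: a:b = 9:90
Multiply second ratio by 10: b:c = 90:60
Now b = 90 in both, so a:b:c = 9:90:60
Therefore a:c = 9:60
Simplify by GCD: a:c = 3:20

3:20


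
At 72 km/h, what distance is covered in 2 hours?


Using distance = speed * time
Speed = 72 km/h
Time = 2 hours
Distance = 72 * 2
= 144 km

144


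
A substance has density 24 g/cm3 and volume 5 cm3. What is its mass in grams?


Using mass = density * volume
Density = 24 g/cm3
Volume = 5 cm3
Mass = 24 * 5
= 120 g

120


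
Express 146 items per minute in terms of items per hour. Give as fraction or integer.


Converting from per minute to per hour
Rate = 146 items per minute
Multiply by 60: 146 * 60
= 8760 items per hour

8760


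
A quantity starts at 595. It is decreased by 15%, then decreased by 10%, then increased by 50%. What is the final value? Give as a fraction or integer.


Start: 595
Step 1: decrease by 15% => multiply by 85/100
  595 * 85/100 = 2023/4
Step 2: decrease by 10% => multiply by 90/100
  2023/4 * 90/100 = 18207/40
Step 3: increase by 50% => multiply by 150/100
  18207/40 * 150/100 = 54621/80
Final value = 54621/80

54621/80


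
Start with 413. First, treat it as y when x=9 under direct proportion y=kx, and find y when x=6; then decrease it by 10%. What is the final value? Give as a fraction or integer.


Start with 413.
Step 1: Direct prop: k = (413)/9; new y = k*6 = 413*6/9 = 826/3
Step 2: Decrease by 10%: 826/3 * 90/100 = 1239/5
Final result = 1239/5

1239/5


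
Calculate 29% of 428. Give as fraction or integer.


Compute 29% of 428
Convert percentage: 29% = 29/100
Multiply: 428 * 29/100
= 12412/100
= 3103/25

3103/25


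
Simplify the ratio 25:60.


Find GCD(25, 60)
GCD = 5
Divide both by 5: 25/5 = 5, 60/5 = 12
Simplified ratio = 5:12

5:12


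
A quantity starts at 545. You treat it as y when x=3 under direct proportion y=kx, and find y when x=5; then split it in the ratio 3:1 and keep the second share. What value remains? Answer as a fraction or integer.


Start with 545.
Step 1: Direct prop: k = (545)/3; new y = k*5 = 545*5/3 = 2725/3
Step 2: Split 3:1, second share = 2725/3 * 1/4 = 2725/12
Final result = 2725/12

2725/12


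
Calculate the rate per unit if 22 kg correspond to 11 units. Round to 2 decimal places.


Total kg = 22
Number of units = 11
Unit rate = 22 / 11
= 2 kg per unit

2


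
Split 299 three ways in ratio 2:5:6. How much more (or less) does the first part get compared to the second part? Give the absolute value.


Total parts = 2 + 5 + 6 = 13
Value per part = 299 / 13 = 23
Shares: 2*23=46, 5*23=115, 6*23=138
First share = 46, second share = 115
Difference = |46 - 115| = 69

69


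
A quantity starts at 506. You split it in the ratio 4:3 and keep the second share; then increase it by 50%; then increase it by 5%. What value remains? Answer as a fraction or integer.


Start with 506.
Step 1: Split 4:3, second share = 506 * 3/7 = 1518/7
Step 2: Increase by 50%: 1518/7 * 150/100 = 2277/7
Step 3: Increase by 5%: 2277/7 * 105/100 = 6831/20
Final result = 6831/20

6831/20


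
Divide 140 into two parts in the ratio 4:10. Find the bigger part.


Total parts = 4 + 10 = 14
Value per part = 140 / 14 = 10
First share = 4 * 10 = 40
Second share = 10 * 10 = 100
Larger share = 100

100


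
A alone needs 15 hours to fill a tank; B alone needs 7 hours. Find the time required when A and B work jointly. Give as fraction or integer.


Rate of A = 1/15 job per hour
Rate of B = 1/7 job per hour
Combined rate = 1/15 + 1/7
Find common denominator: (7 + 15)/(15*7) = 22/105
Combined rate = 22/105 job per hour
Time together = 1 / (22/105) = 105/22 hours

105/22


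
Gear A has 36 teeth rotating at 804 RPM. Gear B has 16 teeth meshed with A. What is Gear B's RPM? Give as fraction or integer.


Gear ratio: teeth_A * RPM_A = teeth_B * RPM_B
36 * 804 = 16 * RPM_B
28944 = 16 * RPM_B
RPM_B = 28944 / 16
RPM_B = 1809

1809


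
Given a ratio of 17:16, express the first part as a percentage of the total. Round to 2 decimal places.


Total parts = 17 + 16 = 33
First part fraction = 17/33
Percentage = (17/33) * 100
= 0.515152 * 100
= 51.52%

51.52


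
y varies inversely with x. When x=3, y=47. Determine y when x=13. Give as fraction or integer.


Inverse proportion: y = k/x
Find k: k = 3 * 47 = 141
Compute y at x=13: y = 141/13
y = 141/13

141/13


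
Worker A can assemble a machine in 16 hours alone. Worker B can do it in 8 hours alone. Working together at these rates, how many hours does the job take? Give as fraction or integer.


Rate of A = 1/16 job per hour
Rate of B = 1/8 job per hour
Combined rate = 1/16 + 1/8
Find common denominator: (8 + 16)/(16*8) = 24/128
Combined rate = 3/16 job per hour
Time together = 1 / (3/16) = 16/3 hours

16/3


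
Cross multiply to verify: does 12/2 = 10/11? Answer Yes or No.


Cross multiply to check 12/2 = 10/11
Left cross product: 12 * 11 = 132
Right cross product: 2 * 10 = 20
132 != 20
Not equal, so proportions differ => No

No


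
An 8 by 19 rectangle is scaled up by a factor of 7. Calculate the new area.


Original dimensions: 8 x 19
Enlargement factor = 7
New width = 8 * 7 = 56
New height = 19 * 7 = 133
New area = 56 * 133 = 7448

7448


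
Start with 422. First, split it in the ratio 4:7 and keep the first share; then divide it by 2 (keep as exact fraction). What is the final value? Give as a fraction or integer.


Start with 422.
Step 1: Split 4:7, first share = 422 * 4/11 = 1688/11
Step 2: Divide by 2: 1688/11 / 2 = 844/11
Final result = 844/11

844/11


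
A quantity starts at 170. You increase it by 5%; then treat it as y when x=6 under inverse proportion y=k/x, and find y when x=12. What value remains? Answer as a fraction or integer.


Start with 170.
Step 1: Increase by 5%: 170 * 105/100 = 357/2
Step 2: Inverse prop: k = (357/2)*6; new y = k/12 = 357/2*6/12 = 357/4
Final result = 357/4

357/4


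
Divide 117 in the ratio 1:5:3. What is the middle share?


Ratio = 1:5:3
Total parts = 1 + 5 + 3 = 9
Value per part = 117 / 9 = 13
First share = 1 * 13 = 13
Middle share = 5 * 13 = 65
Third share = 3 * 13 = 39

65


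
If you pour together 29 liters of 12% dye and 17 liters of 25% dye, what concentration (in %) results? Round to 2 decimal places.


Solute in mixture 1 = 12% of 29 L = 29*12/100 = 87/25 L
Solute in mixture 2 = 25% of 17 L = 17*25/100 = 17/4 L
Total solute = 87/25 + 17/4 = 773/100 L
Total volume = 29 + 17 = 46 L
Final concentration = 773/100/46 * 100 = 16.80%

16.80


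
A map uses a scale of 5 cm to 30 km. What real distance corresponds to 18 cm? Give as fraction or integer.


Map scale: 5 cm = 30 km
Measured distance on map = 18 cm
Set up proportion: 18 * 30 / 5
= 540 / 5
= 108 km

108


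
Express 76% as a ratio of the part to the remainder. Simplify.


Part = 76%, Remainder = 24%
Ratio = 76:24
GCD(76, 24) = 4
Simplify: 19:6 = 19:6

19:6


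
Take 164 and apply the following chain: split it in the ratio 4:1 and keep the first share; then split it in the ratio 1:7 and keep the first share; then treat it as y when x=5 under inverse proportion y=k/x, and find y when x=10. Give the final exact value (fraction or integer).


Start with 164.
Step 1: Split 4:1, first share = 164 * 4/5 = 656/5
Step 2: Split 1:7, first share = 656/5 * 1/8 = 82/5
Step 3: Inverse prop: k = (82/5)*5; new y = k/10 = 82/5*5/10 = 41/5
Final result = 41/5

41/5


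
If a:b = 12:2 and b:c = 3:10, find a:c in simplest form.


Given a:b = 12:2 and b:c = 3:10
Make b consistent. Multiply first ratio by 3: a:b = 36:6
Multiply second ratio by 2: b:c = 6:20
Now b = 6 in both, so a:b:c = 36:6:20
Therefore a:c = 36:20
Simplify by GCD: a:c = 9:5

9:5


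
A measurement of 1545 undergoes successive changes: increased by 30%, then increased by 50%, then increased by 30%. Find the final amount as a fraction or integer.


Start: 1545
Step 1: increase by 30% => multiply by 130/100
  1545 * 130/100 = 4017/2
Step 2: increase by 50% => multiply by 150/100
  4017/2 * 150/100 = 12051/4
Step 3: increase by 30% => multiply by 130/100
  12051/4 * 130/100 = 156663/40
Final value = 156663/40

156663/40


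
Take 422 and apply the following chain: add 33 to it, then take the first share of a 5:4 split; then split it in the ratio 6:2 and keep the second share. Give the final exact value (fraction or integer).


Start with 422.
Step 1: Add 33: 422+33=455; split 5:4 first = 455*5/9 = 2275/9
Step 2: Split 6:2, second share = 2275/9 * 2/8 = 2275/36
Final result = 2275/36

2275/36


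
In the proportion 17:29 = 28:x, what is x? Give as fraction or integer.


Setting up: 17/29 = 28/x
Cross multiply: 17 * x = 29 * 28
17x = 812
x = 812/17
x = 812/17

812/17


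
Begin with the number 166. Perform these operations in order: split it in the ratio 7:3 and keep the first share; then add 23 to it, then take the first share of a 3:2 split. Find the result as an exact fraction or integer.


Start with 166.
Step 1: Split 7:3, first share = 166 * 7/10 = 581/5
Step 2: Add 23: 581/5+23=696/5; split 3:2 first = 696/5*3/5 = 2088/25
Final result = 2088/25

2088/25


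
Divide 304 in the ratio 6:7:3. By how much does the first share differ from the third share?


Total parts = 6 + 7 + 3 = 16
Value per part = 304 / 16 = 19
Shares: 6*19=114, 7*19=133, 3*19=57
First share = 114, third share = 57
Difference = |114 - 57| = 57

57


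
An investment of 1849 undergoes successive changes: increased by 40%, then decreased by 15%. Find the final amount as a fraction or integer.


Start: 1849
Step 1: increase by 40% => multiply by 140/100
  1849 * 140/100 = 12943/5
Step 2: decrease by 15% => multiply by 85/100
  12943/5 * 85/100 = 220031/100
Final value = 220031/100

220031/100


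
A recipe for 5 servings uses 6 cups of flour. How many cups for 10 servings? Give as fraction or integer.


Original: 6 cups for 5 servings
Target servings = 10
Scaling factor = 10/5
New amount = 6 * 10/5
= 60/5
= 12 cups

12


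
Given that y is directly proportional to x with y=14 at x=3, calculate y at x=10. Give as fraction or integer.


Direct proportion: y = kx
Find k: k = 14/3 = 14/3
Compute y at x=10: y = 14/3 * 10
y = 140/3

140/3


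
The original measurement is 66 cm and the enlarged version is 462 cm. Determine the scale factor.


Original length = 66 cm
Scaled length = 462 cm
Scale factor = 462 / 66
= 7

7


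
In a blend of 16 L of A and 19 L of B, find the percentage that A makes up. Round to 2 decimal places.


Volume of A = 16 L
Volume of B = 19 L
Total volume = 16 + 19 = 35 L
Percentage of A = (16/35) * 100
= 45.71%

45.71


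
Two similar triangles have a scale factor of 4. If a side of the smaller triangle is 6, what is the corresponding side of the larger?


Similar triangles have proportional sides
Scale factor = 4
Smaller side = 6
Corresponding larger side = 6 * 4
= 24

24


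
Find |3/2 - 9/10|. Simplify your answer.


Simplify: 3/2 = 3/2 and 9/10 = 9/10
Find common denominator: LCD = 10
Convert: 15/10 and 9/10
Difference = |15 - 9|/10 = 6/10
Simplified = 3/5

3/5


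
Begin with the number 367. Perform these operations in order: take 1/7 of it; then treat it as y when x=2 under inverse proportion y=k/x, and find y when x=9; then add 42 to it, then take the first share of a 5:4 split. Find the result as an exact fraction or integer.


Start with 367.
Step 1: Take 1/7: 367 * 1/7 = 367/7
Step 2: Inverse prop: k = (367/7)*2; new y = k/9 = 367/7*2/9 = 734/63
Step 3: Add 42: 734/63+42=3380/63; split 5:4 first = 3380/63*5/9 = 16900/567
Final result = 16900/567

16900/567


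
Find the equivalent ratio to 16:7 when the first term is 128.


Original ratio: 16:7
First term target: 128
Scale factor = 128 / 16 = 8
Multiply second term: 7 * 8 = 56
Equivalent ratio = 128:56

128:56


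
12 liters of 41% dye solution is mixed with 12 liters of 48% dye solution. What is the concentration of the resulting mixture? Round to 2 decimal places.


Solute in mixture 1 = 41% of 12 L = 12*41/100 = 123/25 L
Solute in mixture 2 = 48% of 12 L = 12*48/100 = 144/25 L
Total solute = 123/25 + 144/25 = 267/25 L
Total volume = 12 + 12 = 24 L
Final concentration = 267/25/24 * 100 = 44.50%

44.50


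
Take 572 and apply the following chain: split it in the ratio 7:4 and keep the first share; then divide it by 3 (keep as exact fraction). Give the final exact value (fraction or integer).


Start with 572.
Step 1: Split 7:4, first share = 572 * 7/11 = 364
Step 2: Divide by 3: 364 / 3 = 364/3
Final result = 364/3

364/3


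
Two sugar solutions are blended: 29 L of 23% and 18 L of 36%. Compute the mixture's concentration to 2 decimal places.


Solute in mixture 1 = 23% of 29 L = 29*23/100 = 667/100 L
Solute in mixture 2 = 36% of 18 L = 18*36/100 = 162/25 L
Total solute = 667/100 + 162/25 = 263/20 L
Total volume = 29 + 18 = 47 L
Final concentration = 263/20/47 * 100 = 27.98%

27.98


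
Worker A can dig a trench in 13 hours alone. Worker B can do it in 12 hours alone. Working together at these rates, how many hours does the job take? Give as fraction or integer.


Rate of A = 1/13 job per hour
Rate of B = 1/12 job per hour
Combined rate = 1/13 + 1/12
Find common denominator: (12 + 13)/(13*12) = 25/156
Combined rate = 25/156 job per hour
Time together = 1 / (25/156) = 156/25 hours

156/25


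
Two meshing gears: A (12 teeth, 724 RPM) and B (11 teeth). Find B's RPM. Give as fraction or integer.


Gear ratio: teeth_A * RPM_A = teeth_B * RPM_B
12 * 724 = 11 * RPM_B
8688 = 11 * RPM_B
RPM_B = 8688 / 11
RPM_B = 8688/11

8688/11


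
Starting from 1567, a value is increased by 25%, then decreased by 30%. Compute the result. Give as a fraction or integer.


Start: 1567
Step 1: increase by 25% => multiply by 125/100
  1567 * 125/100 = 7835/4
Step 2: decrease by 30% => multiply by 70/100
  7835/4 * 70/100 = 10969/8
Final value = 10969/8

10969/8


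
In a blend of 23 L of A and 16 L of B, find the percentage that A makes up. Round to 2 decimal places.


Volume of A = 23 L
Volume of B = 16 L
Total volume = 23 + 16 = 39 L
Percentage of A = (23/39) * 100
= 58.97%

58.97


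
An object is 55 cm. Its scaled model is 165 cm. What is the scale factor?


Original length = 55 cm
Scaled length = 165 cm
Scale factor = 165 / 55
= 3

3


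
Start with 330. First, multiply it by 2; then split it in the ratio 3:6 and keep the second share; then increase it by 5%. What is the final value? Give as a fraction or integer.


Start with 330.
Step 1: Multiply by 2: 330 * 2 = 660
Step 2: Split 3:6, second share = 660 * 6/9 = 440
Step 3: Increase by 5%: 440 * 105/100 = 462
Final result = 462

462


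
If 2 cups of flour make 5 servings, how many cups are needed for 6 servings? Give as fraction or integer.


Original: 2 cups for 5 servings
Target servings = 6
Scaling factor = 6/5
New amount = 2 * 6/5
= 12/5
= 12/5 cups

12/5


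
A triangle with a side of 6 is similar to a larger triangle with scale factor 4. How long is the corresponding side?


Similar triangles have proportional sides
Scale factor = 4
Smaller side = 6
Corresponding larger side = 6 * 4
= 24

24


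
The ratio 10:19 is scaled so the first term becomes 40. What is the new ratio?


Original ratio: 10:19
First term target: 40
Scale factor = 40 / 10 = 4
Multiply second term: 19 * 4 = 76
Equivalent ratio = 40:76

40:76


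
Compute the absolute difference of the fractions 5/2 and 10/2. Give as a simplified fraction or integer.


Simplify: 5/2 = 5/2 and 10/2 = 5
Find common denominator: LCD = 2
Convert: 5/2 and 10/2
Difference = |5 - 10|/2 = 5/2
Simplified = 5/2

5/2


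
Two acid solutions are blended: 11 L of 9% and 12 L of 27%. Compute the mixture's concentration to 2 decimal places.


Solute in mixture 1 = 9% of 11 L = 11*9/100 = 99/100 L
Solute in mixture 2 = 27% of 12 L = 12*27/100 = 81/25 L
Total solute = 99/100 + 81/25 = 423/100 L
Total volume = 11 + 12 = 23 L
Final concentration = 423/100/23 * 100 = 18.39%

18.39


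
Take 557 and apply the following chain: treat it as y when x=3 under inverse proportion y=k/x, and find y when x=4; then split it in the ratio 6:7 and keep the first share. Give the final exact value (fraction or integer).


Start with 557.
Step 1: Inverse prop: k = (557)*3; new y = k/4 = 557*3/4 = 1671/4
Step 2: Split 6:7, first share = 1671/4 * 6/13 = 5013/26
Final result = 5013/26

5013/26


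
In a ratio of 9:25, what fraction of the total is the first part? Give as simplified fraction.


Total parts = 9 + 25 = 34
First part fraction = 9/34
Simplify: 9/34 = 9/34

9/34


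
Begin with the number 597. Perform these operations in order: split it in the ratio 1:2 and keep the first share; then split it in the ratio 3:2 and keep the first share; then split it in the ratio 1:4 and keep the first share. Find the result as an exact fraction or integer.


Start with 597.
Step 1: Split 1:2, first share = 597 * 1/3 = 199
Step 2: Split 3:2, first share = 199 * 3/5 = 597/5
Step 3: Split 1:4, first share = 597/5 * 1/5 = 597/25
Final result = 597/25

597/25


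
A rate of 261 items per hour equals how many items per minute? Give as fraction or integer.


Converting from per hour to per minute
Rate = 261 items per hour
Divide by 60: 261/60
= 87/20 items per minute

87/20


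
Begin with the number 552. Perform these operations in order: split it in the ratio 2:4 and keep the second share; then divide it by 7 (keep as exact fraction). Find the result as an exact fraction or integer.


Start with 552.
Step 1: Split 2:4, second share = 552 * 4/6 = 368
Step 2: Divide by 7: 368 / 7 = 368/7
Final result = 368/7

368/7


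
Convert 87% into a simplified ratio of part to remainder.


Part = 87%, Remainder = 13%
Ratio = 87:13
GCD(87, 13) = 1
Simplify: 87:13 = 87:13

87:13


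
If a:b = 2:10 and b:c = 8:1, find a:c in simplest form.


Given a:b = 2:10 and b:c = 8:1
Make b consistent. Multiply first ratio by 8: a:b = 16:80
Multiply second ratio by 10: b:c = 80:10
Now b = 80 in both, so a:b:c = 16:80:10
Therefore a:c = 16:10
Simplify by GCD: a:c = 8:5

8:5


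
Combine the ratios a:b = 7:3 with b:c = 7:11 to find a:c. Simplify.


Given a:b = 7:3 and b:c = 7:11
Make b consistent. Multiply first ratio by 7: a:b = 49:21
Multiply second ratio by 3: b:c = 21:33
Now b = 21 in both, so a:b:c = 49:21:33
Therefore a:c = 49:33
Simplify by GCD: a:c = 49:33

49:33


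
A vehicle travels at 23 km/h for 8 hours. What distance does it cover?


Using distance = speed * time
Speed = 23 km/h
Time = 8 hours
Distance = 23 * 8
= 184 km

184


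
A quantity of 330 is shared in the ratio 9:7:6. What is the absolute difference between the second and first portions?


Total parts = 9 + 7 + 6 = 22
Value per part = 330 / 22 = 15
Shares: 9*15=135, 7*15=105, 6*15=90
Second share = 105, first share = 135
Difference = |105 - 135| = 30

30


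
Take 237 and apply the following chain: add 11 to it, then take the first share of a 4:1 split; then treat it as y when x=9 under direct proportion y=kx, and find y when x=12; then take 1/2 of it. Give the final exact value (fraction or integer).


Start with 237.
Step 1: Add 11: 237+11=248; split 4:1 first = 248*4/5 = 992/5
Step 2: Direct prop: k = (992/5)/9; new y = k*12 = 992/5*12/9 = 3968/15
Step 3: Take 1/2: 3968/15 * 1/2 = 1984/15
Final result = 1984/15

1984/15


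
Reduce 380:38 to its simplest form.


Find GCD(380, 38)
GCD = 38
Divide both by 38: 380/38 = 10, 38/38 = 1
Simplified ratio = 10:1

10:1


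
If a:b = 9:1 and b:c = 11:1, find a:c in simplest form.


Given a:b = 9:1 and b:c = 11:1
Make b consistent. Multiply first ratio by 11: a:b = 99:11
Multiply second ratio by 1: b:c = 11:1
Now b = 11 in both, so a:b:c = 99:11:1
Therefore a:c = 99:1
Simplify by GCD: a:c = 99:1

99:1


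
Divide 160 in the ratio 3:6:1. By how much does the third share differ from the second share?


Total parts = 3 + 6 + 1 = 10
Value per part = 160 / 10 = 16
Shares: 3*16=48, 6*16=96, 1*16=16
Third share = 16, second share = 96
Difference = |16 - 96| = 80

80


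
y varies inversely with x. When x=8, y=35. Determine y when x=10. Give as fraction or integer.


Inverse proportion: y = k/x
Find k: k = 8 * 35 = 280
Compute y at x=10: y = 280/10
y = 28

28


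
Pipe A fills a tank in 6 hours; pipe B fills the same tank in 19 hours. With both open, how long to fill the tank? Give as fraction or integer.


Rate of A = 1/6 job per hour
Rate of B = 1/19 job per hour
Combined rate = 1/6 + 1/19
Find common denominator: (19 + 6)/(6*19) = 25/114
Combined rate = 25/114 job per hour
Time together = 1 / (25/114) = 114/25 hours

114/25


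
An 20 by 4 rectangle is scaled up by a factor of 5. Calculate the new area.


Original dimensions: 20 x 4
Enlargement factor = 5
New width = 20 * 5 = 100
New height = 4 * 5 = 20
New area = 100 * 20 = 2000

2000


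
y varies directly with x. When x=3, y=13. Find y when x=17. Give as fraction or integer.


Direct proportion: y = kx
Find k: k = 13/3 = 13/3
Compute y at x=17: y = 13/3 * 17
y = 221/3

221/3


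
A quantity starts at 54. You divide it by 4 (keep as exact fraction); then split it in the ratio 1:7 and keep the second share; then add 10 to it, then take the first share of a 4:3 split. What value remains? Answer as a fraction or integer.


Start with 54.
Step 1: Divide by 4: 54 / 4 = 27/2
Step 2: Split 1:7, second share = 27/2 * 7/8 = 189/16
Step 3: Add 10: 189/16+10=349/16; split 4:3 first = 349/16*4/7 = 349/28
Final result = 349/28

349/28


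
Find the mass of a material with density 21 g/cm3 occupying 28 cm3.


Using mass = density * volume
Density = 21 g/cm3
Volume = 28 cm3
Mass = 21 * 28
= 588 g

588


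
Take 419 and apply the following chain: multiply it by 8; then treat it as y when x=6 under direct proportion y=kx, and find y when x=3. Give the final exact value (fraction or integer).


Start with 419.
Step 1: Multiply by 8: 419 * 8 = 3352
Step 2: Direct prop: k = (3352)/6; new y = k*3 = 3352*3/6 = 1676
Final result = 1676

1676


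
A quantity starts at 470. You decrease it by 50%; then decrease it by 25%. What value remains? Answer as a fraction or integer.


Start with 470.
Step 1: Decrease by 50%: 470 * 50/100 = 235
Step 2: Decrease by 25%: 235 * 75/100 = 705/4
Final result = 705/4

705/4


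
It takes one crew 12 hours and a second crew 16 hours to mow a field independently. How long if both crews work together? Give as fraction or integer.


Rate of A = 1/12 job per hour
Rate of B = 1/16 job per hour
Combined rate = 1/12 + 1/16
Find common denominator: (16 + 12)/(12*16) = 28/192
Combined rate = 7/48 job per hour
Time together = 1 / (7/48) = 48/7 hours

48/7


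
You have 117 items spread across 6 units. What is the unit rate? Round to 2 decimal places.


Total items = 117
Number of units = 6
Unit rate = 117 / 6
= 19.50 items per unit

19.50


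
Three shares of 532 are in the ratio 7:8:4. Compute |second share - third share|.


Total parts = 7 + 8 + 4 = 19
Value per part = 532 / 19 = 28
Shares: 7*28=196, 8*28=224, 4*28=112
Second share = 224, third share = 112
Difference = |224 - 112| = 112

112


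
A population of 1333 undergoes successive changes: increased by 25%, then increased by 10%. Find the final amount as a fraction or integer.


Start: 1333
Step 1: increase by 25% => multiply by 125/100
  1333 * 125/100 = 6665/4
Step 2: increase by 10% => multiply by 110/100
  6665/4 * 110/100 = 14663/8
Final value = 14663/8

14663/8


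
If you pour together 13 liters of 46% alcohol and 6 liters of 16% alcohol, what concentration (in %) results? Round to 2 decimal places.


Solute in mixture 1 = 46% of 13 L = 13*46/100 = 299/50 L
Solute in mixture 2 = 16% of 6 L = 6*16/100 = 24/25 L
Total solute = 299/50 + 24/25 = 347/50 L
Total volume = 13 + 6 = 19 L
Final concentration = 347/50/19 * 100 = 36.53%

36.53


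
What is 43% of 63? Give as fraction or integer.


Compute 43% of 63
Convert percentage: 43% = 43/100
Multiply: 63 * 43/100
= 2709/100
= 2709/100

2709/100


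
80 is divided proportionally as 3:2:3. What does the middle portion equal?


Ratio = 3:2:3
Total parts = 3 + 2 + 3 = 8
Value per part = 80 / 8 = 10
First share = 3 * 10 = 30
Middle share = 2 * 10 = 20
Third share = 3 * 10 = 30

20


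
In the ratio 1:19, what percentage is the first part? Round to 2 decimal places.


Total parts = 1 + 19 = 20
First part fraction = 1/20
Percentage = (1/20) * 100
= 0.05 * 100
= 5.00%

5.00


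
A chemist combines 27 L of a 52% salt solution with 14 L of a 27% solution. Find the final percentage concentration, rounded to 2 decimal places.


Solute in mixture 1 = 52% of 27 L = 27*52/100 = 351/25 L
Solute in mixture 2 = 27% of 14 L = 14*27/100 = 189/50 L
Total solute = 351/25 + 189/50 = 891/50 L
Total volume = 27 + 14 = 41 L
Final concentration = 891/50/41 * 100 = 43.46%

43.46


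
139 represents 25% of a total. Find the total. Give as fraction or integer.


Given: 139 is 25% of the whole
Set up: 139 = 25/100 * whole
whole = 139 * 100 / 25
whole = 13900 / 25
whole = 556

556


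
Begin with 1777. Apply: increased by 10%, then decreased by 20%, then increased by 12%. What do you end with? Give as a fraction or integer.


Start: 1777
Step 1: increase by 10% => multiply by 110/100
  1777 * 110/100 = 19547/10
Step 2: decrease by 20% => multiply by 80/100
  19547/10 * 80/100 = 39094/25
Step 3: increase by 12% => multiply by 112/100
  39094/25 * 112/100 = 1094632/625
Final value = 1094632/625

1094632/625


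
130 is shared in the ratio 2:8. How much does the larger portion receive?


Total parts = 2 + 8 = 10
Value per part = 130 / 10 = 13
First share = 2 * 13 = 26
Second share = 8 * 13 = 104
Larger share = 104

104


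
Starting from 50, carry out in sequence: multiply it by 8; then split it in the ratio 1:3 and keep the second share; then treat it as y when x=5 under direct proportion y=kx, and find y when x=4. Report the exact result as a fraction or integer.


Start with 50.
Step 1: Multiply by 8: 50 * 8 = 400
Step 2: Split 1:3, second share = 400 * 3/4 = 300
Step 3: Direct prop: k = (300)/5; new y = k*4 = 300*4/5 = 240
Final result = 240

240


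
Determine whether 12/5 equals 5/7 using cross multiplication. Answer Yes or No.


Cross multiply to check 12/5 = 5/7
Left cross product: 12 * 7 = 84
Right cross product: 5 * 5 = 25
84 != 25
Not equal, so proportions differ => No

No


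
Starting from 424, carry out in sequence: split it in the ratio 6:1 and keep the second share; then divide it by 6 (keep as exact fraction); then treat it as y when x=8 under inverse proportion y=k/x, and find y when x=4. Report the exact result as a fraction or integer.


Start with 424.
Step 1: Split 6:1, second share = 424 * 1/7 = 424/7
Step 2: Divide by 6: 424/7 / 6 = 212/21
Step 3: Inverse prop: k = (212/21)*8; new y = k/4 = 212/21*8/4 = 424/21
Final result = 424/21

424/21


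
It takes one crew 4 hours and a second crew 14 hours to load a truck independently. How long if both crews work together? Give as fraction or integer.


Rate of A = 1/4 job per hour
Rate of B = 1/14 job per hour
Combined rate = 1/4 + 1/14
Find common denominator: (14 + 4)/(4*14) = 18/56
Combined rate = 9/28 job per hour
Time together = 1 / (9/28) = 28/9 hours

28/9


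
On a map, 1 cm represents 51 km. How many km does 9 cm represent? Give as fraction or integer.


Map scale: 1 cm = 51 km
Measured distance on map = 9 cm
Set up proportion: 9 * 51 / 1
= 459 / 1
= 459 km

459


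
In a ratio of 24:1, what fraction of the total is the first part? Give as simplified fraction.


Total parts = 24 + 1 = 25
First part fraction = 24/25
Simplify: 24/25 = 24/25

24/25


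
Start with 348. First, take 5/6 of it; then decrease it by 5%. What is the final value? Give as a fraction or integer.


Start with 348.
Step 1: Take 5/6: 348 * 5/6 = 290
Step 2: Decrease by 5%: 290 * 95/100 = 551/2
Final result = 551/2

551/2


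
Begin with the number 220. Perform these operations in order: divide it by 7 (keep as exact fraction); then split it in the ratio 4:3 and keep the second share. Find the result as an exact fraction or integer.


Start with 220.
Step 1: Divide by 7: 220 / 7 = 220/7
Step 2: Split 4:3, second share = 220/7 * 3/7 = 660/49
Final result = 660/49

660/49


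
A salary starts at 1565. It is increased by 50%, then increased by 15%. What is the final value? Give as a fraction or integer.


Start: 1565
Step 1: increase by 50% => multiply by 150/100
  1565 * 150/100 = 4695/2
Step 2: increase by 15% => multiply by 115/100
  4695/2 * 115/100 = 21597/8
Final value = 21597/8

21597/8


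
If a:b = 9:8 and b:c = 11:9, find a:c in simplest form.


Given a:b = 9:8 and b:c = 11:9
Make b consistent. Multiply first ratio by 11: a:b = 99:88
Multiply second ratio by 8: b:c = 88:72
Now b = 88 in both, so a:b:c = 99:88:72
Therefore a:c = 99:72
Simplify by GCD: a:c = 11:8

11:8


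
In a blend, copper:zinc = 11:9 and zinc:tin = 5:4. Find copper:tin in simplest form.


Given a:b = 11:9 and b:c = 5:4
Make b consistent. Multiply first ratio by 5: a:b = 55:45
Multiply second ratio by 9: b:c = 45:36
Now b = 45 in both, so a:b:c = 55:45:36
Therefore a:c = 55:36
Simplify by GCD: a:c = 55:36

55:36


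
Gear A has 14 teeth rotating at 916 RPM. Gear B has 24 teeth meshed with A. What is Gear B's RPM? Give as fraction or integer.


Gear ratio: teeth_A * RPM_A = teeth_B * RPM_B
14 * 916 = 24 * RPM_B
12824 = 24 * RPM_B
RPM_B = 12824 / 24
RPM_B = 1603/3

1603/3


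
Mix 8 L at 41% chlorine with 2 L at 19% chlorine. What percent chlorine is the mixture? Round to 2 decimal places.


Solute in mixture 1 = 41% of 8 L = 8*41/100 = 82/25 L
Solute in mixture 2 = 19% of 2 L = 2*19/100 = 19/50 L
Total solute = 82/25 + 19/50 = 183/50 L
Total volume = 8 + 2 = 10 L
Final concentration = 183/50/10 * 100 = 36.60%

36.60


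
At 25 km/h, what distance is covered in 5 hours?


Using distance = speed * time
Speed = 25 km/h
Time = 5 hours
Distance = 25 * 5
= 125 km

125


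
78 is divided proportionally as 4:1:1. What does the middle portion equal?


Ratio = 4:1:1
Total parts = 4 + 1 + 1 = 6
Value per part = 78 / 6 = 13
First share = 4 * 13 = 52
Middle share = 1 * 13 = 13
Third share = 1 * 13 = 13

13


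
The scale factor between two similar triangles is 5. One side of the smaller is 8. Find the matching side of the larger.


Similar triangles have proportional sides
Scale factor = 5
Smaller side = 8
Corresponding larger side = 8 * 5
= 40

40


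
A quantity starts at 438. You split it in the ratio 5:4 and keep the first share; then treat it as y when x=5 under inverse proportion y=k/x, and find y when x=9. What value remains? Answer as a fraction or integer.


Start with 438.
Step 1: Split 5:4, first share = 438 * 5/9 = 730/3
Step 2: Inverse prop: k = (730/3)*5; new y = k/9 = 730/3*5/9 = 3650/27
Final result = 3650/27

3650/27


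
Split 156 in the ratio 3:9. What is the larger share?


Total parts = 3 + 9 = 12
Value per part = 156 / 12 = 13
First share = 3 * 13 = 39
Second share = 9 * 13 = 117
Larger share = 117

117


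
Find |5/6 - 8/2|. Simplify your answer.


Simplify: 5/6 = 5/6 and 8/2 = 4
Find common denominator: LCD = 6
Convert: 5/6 and 24/6
Difference = |5 - 24|/6 = 19/6
Simplified = 19/6

19/6


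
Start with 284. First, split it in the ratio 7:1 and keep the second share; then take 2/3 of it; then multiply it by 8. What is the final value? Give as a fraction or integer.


Start with 284.
Step 1: Split 7:1, second share = 284 * 1/8 = 71/2
Step 2: Take 2/3: 71/2 * 2/3 = 71/3
Step 3: Multiply by 8: 71/3 * 8 = 568/3
Final result = 568/3

568/3


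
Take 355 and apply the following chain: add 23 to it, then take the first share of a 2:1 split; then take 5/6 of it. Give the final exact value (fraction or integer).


Start with 355.
Step 1: Add 23: 355+23=378; split 2:1 first = 378*2/3 = 252
Step 2: Take 5/6: 252 * 5/6 = 210
Final result = 210

210


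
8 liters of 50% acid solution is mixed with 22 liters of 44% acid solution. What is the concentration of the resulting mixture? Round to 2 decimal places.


Solute in mixture 1 = 50% of 8 L = 8*50/100 = 4 L
Solute in mixture 2 = 44% of 22 L = 22*44/100 = 242/25 L
Total solute = 4 + 242/25 = 342/25 L
Total volume = 8 + 22 = 30 L
Final concentration = 342/25/30 * 100 = 45.60%

45.60


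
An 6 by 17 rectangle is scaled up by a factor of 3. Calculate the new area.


Original dimensions: 6 x 17
Enlargement factor = 3
New width = 6 * 3 = 18
New height = 17 * 3 = 51
New area = 18 * 51 = 918

918


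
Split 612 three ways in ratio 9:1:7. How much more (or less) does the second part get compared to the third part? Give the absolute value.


Total parts = 9 + 1 + 7 = 17
Value per part = 612 / 17 = 36
Shares: 9*36=324, 1*36=36, 7*36=252
Second share = 36, third share = 252
Difference = |36 - 252| = 216

216


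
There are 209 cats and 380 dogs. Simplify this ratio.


Find GCD(209, 380)
GCD = 19
Divide both by 19: 209/19 = 11, 380/19 = 20
Simplified ratio = 11:20

11:20


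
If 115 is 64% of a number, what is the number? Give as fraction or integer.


Given: 115 is 64% of the whole
Set up: 115 = 64/100 * whole
whole = 115 * 100 / 64
whole = 11500 / 64
whole = 2875/16

2875/16


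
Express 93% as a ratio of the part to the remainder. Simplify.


Part = 93%, Remainder = 7%
Ratio = 93:7
GCD(93, 7) = 1
Simplify: 93:7 = 93:7

93:7


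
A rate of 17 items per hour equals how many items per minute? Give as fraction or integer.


Converting from per hour to per minute
Rate = 17 items per hour
Divide by 60: 17/60
= 17/60 items per minute

17/60


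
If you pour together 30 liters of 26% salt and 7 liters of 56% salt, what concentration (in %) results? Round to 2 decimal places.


Solute in mixture 1 = 26% of 30 L = 30*26/100 = 39/5 L
Solute in mixture 2 = 56% of 7 L = 7*56/100 = 98/25 L
Total solute = 39/5 + 98/25 = 293/25 L
Total volume = 30 + 7 = 37 L
Final concentration = 293/25/37 * 100 = 31.68%

31.68


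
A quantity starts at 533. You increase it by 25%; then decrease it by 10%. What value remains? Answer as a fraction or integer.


Start with 533.
Step 1: Increase by 25%: 533 * 125/100 = 2665/4
Step 2: Decrease by 10%: 2665/4 * 90/100 = 4797/8
Final result = 4797/8

4797/8


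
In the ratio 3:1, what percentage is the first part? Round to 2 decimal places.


Total parts = 3 + 1 = 4
First part fraction = 3/4
Percentage = (3/4) * 100
= 0.75 * 100
= 75.00%

75.00


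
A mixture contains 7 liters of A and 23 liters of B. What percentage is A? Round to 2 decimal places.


Volume of A = 7 L
Volume of B = 23 L
Total volume = 7 + 23 = 30 L
Percentage of A = (7/30) * 100
= 23.33%

23.33


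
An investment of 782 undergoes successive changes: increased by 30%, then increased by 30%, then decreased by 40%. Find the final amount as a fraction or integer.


Start: 782
Step 1: increase by 30% => multiply by 130/100
  782 * 130/100 = 5083/5
Step 2: increase by 30% => multiply by 130/100
  5083/5 * 130/100 = 66079/50
Step 3: decrease by 40% => multiply by 60/100
  66079/50 * 60/100 = 198237/250
Final value = 198237/250

198237/250


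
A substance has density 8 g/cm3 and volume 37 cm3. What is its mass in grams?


Using mass = density * volume
Density = 8 g/cm3
Volume = 37 cm3
Mass = 8 * 37
= 296 g

296


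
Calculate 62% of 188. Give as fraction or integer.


Compute 62% of 188
Convert percentage: 62% = 62/100
Multiply: 188 * 62/100
= 11656/100
= 2914/25

2914/25


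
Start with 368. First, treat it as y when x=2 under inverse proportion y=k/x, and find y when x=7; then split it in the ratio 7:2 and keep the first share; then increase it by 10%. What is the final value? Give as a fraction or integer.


Start with 368.
Step 1: Inverse prop: k = (368)*2; new y = k/7 = 368*2/7 = 736/7
Step 2: Split 7:2, first share = 736/7 * 7/9 = 736/9
Step 3: Increase by 10%: 736/9 * 110/100 = 4048/45
Final result = 4048/45

4048/45


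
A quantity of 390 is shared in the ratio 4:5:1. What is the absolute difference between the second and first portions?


Total parts = 4 + 5 + 1 = 10
Value per part = 390 / 10 = 39
Shares: 4*39=156, 5*39=195, 1*39=39
Second share = 195, first share = 156
Difference = |195 - 156| = 39

39


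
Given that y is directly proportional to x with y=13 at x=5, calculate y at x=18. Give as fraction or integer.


Direct proportion: y = kx
Find k: k = 13/5 = 13/5
Compute y at x=18: y = 13/5 * 18
y = 234/5

234/5


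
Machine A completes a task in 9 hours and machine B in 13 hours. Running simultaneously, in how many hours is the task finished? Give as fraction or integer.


Rate of A = 1/9 job per hour
Rate of B = 1/13 job per hour
Combined rate = 1/9 + 1/13
Find common denominator: (13 + 9)/(9*13) = 22/117
Combined rate = 22/117 job per hour
Time together = 1 / (22/117) = 117/22 hours

117/22


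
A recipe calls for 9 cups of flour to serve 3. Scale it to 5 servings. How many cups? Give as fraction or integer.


Original: 9 cups for 3 servings
Target servings = 5
Scaling factor = 5/3
New amount = 9 * 5/3
= 45/3
= 15 cups

15


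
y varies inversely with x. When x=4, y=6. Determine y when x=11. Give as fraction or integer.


Inverse proportion: y = k/x
Find k: k = 4 * 6 = 24
Compute y at x=11: y = 24/11
y = 24/11

24/11


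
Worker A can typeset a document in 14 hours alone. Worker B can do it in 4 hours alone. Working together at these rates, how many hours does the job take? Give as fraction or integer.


Rate of A = 1/14 job per hour
Rate of B = 1/4 job per hour
Combined rate = 1/14 + 1/4
Find common denominator: (4 + 14)/(14*4) = 18/56
Combined rate = 9/28 job per hour
Time together = 1 / (9/28) = 28/9 hours

28/9
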